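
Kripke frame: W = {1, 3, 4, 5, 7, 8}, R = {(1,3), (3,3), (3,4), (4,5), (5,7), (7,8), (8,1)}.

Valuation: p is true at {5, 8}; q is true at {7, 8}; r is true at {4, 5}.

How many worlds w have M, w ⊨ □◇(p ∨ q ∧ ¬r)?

1: successors {3}; ◇(p ∨ q ∧ ¬r) there: 3:F. ✗
3: successors {3, 4}; ◇(p ∨ q ∧ ¬r) there: 3:F, 4:T. ✗
4: successors {5}; ◇(p ∨ q ∧ ¬r) there: 5:T. ✓
5: successors {7}; ◇(p ∨ q ∧ ¬r) there: 7:T. ✓
7: successors {8}; ◇(p ∨ q ∧ ¬r) there: 8:F. ✗
8: successors {1}; ◇(p ∨ q ∧ ¬r) there: 1:F. ✗
Satisfying worlds: {4, 5}.

2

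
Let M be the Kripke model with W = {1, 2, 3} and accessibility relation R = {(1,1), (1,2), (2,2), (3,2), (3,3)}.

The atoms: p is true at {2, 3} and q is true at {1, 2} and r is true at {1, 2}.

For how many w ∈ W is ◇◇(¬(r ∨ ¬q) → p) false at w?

1: successors {1, 2}; ◇(¬(r ∨ ¬q) → p) there: 1:T, 2:T. ✓
2: successors {2}; ◇(¬(r ∨ ¬q) → p) there: 2:T. ✓
3: successors {2, 3}; ◇(¬(r ∨ ¬q) → p) there: 2:T, 3:T. ✓
Satisfying worlds: {1, 2, 3}.
So ◇◇(¬(r ∨ ¬q) → p) fails at the other 0 worlds.

0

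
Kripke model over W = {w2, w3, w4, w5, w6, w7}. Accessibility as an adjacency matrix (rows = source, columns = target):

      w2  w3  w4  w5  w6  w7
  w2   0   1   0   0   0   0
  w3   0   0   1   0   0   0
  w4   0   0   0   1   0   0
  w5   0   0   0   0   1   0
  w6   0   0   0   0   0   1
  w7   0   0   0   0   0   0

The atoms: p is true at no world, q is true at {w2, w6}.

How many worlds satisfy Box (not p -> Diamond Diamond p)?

w2: successors {w3}; not p -> Diamond Diamond p there: w3:F. ✗
w3: successors {w4}; not p -> Diamond Diamond p there: w4:F. ✗
w4: successors {w5}; not p -> Diamond Diamond p there: w5:F. ✗
w5: successors {w6}; not p -> Diamond Diamond p there: w6:F. ✗
w6: successors {w7}; not p -> Diamond Diamond p there: w7:F. ✗
w7: no successors, so Box (not p -> Diamond Diamond p) holds vacuously. ✓
Satisfying worlds: {w7}.

1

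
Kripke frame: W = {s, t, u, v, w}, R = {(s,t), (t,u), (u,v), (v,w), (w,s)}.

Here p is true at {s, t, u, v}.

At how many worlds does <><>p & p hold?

s: <><>p is T, p is T. ✓
t: <><>p is T, p is T. ✓
u: <><>p is F, p is T. ✗
v: <><>p is T, p is T. ✓
w: <><>p is T, p is F. ✗
Satisfying worlds: {s, t, v}.

3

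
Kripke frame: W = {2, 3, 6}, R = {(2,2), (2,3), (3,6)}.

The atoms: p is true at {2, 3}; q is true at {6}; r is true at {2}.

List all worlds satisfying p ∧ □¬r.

{3}

2: p is T, □¬r is F. ✗
3: p is T, □¬r is T. ✓
6: p is F, □¬r is T. ✗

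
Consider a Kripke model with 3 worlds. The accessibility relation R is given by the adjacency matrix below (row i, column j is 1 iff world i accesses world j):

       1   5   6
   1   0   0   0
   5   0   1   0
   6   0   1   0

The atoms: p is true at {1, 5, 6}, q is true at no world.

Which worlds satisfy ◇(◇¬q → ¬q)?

1: no successors, so ◇(◇¬q → ¬q) fails. ✗
5: successors {5}; ◇¬q → ¬q there: 5:T. ✓
6: successors {5}; ◇¬q → ¬q there: 5:T. ✓

{5, 6}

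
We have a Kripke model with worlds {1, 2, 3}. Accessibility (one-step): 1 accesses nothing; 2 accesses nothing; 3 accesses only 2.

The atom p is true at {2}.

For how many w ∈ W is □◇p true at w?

2

1: no successors, so □◇p holds vacuously. ✓
2: no successors, so □◇p holds vacuously. ✓
3: successors {2}; ◇p there: 2:F. ✗
Satisfying worlds: {1, 2}.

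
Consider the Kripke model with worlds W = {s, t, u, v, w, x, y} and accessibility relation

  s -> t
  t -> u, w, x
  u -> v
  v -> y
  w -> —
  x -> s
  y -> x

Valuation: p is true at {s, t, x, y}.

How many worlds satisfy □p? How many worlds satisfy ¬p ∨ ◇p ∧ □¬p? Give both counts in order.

For □p:
s: successors {t}; p there: t:T. ✓
t: successors {u, w, x}; p there: u:F, w:F, x:T. ✗
u: successors {v}; p there: v:F. ✗
v: successors {y}; p there: y:T. ✓
w: no successors, so □p holds vacuously. ✓
x: successors {s}; p there: s:T. ✓
y: successors {x}; p there: x:T. ✓
— 5 worlds.
For ¬p ∨ ◇p ∧ □¬p:
s: ¬p is F, ◇p ∧ □¬p is F. ✗
t: ¬p is F, ◇p ∧ □¬p is F. ✗
u: ¬p is T, ◇p ∧ □¬p is F. ✓
v: ¬p is T, ◇p ∧ □¬p is F. ✓
w: ¬p is T, ◇p ∧ □¬p is F. ✓
x: ¬p is F, ◇p ∧ □¬p is F. ✗
y: ¬p is F, ◇p ∧ □¬p is F. ✗
— 3 worlds.

5 and 3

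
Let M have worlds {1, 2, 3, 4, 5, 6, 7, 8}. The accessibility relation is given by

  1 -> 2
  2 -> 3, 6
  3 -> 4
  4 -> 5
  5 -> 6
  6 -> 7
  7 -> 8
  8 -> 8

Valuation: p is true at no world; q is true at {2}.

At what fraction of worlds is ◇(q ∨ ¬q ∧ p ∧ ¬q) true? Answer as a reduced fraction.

1/8

1: successors {2}; q ∨ ¬q ∧ p ∧ ¬q there: 2:T. ✓
2: successors {3, 6}; q ∨ ¬q ∧ p ∧ ¬q there: 3:F, 6:F. ✗
3: successors {4}; q ∨ ¬q ∧ p ∧ ¬q there: 4:F. ✗
4: successors {5}; q ∨ ¬q ∧ p ∧ ¬q there: 5:F. ✗
5: successors {6}; q ∨ ¬q ∧ p ∧ ¬q there: 6:F. ✗
6: successors {7}; q ∨ ¬q ∧ p ∧ ¬q there: 7:F. ✗
7: successors {8}; q ∨ ¬q ∧ p ∧ ¬q there: 8:F. ✗
8: successors {8}; q ∨ ¬q ∧ p ∧ ¬q there: 8:F. ✗
That's 1 of 8 worlds, so 1/8.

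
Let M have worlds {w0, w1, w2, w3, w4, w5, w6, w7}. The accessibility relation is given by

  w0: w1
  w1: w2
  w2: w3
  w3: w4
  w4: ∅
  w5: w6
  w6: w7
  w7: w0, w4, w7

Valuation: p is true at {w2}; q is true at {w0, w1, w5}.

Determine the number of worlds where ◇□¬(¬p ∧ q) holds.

6

w0: successors {w1}; □¬(¬p ∧ q) there: w1:T. ✓
w1: successors {w2}; □¬(¬p ∧ q) there: w2:T. ✓
w2: successors {w3}; □¬(¬p ∧ q) there: w3:T. ✓
w3: successors {w4}; □¬(¬p ∧ q) there: w4:T. ✓
w4: no successors, so ◇□¬(¬p ∧ q) fails. ✗
w5: successors {w6}; □¬(¬p ∧ q) there: w6:T. ✓
w6: successors {w7}; □¬(¬p ∧ q) there: w7:F. ✗
w7: successors {w0, w4, w7}; □¬(¬p ∧ q) there: w0:F, w4:T, w7:F. ✓
Satisfying worlds: {w0, w1, w2, w3, w5, w7}.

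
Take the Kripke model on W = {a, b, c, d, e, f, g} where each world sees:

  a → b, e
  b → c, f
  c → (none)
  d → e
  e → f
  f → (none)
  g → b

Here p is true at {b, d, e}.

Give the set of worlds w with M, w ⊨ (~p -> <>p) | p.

{a, b, d, e, g}

a: ~p -> <>p is T, p is F. ✓
b: ~p -> <>p is T, p is T. ✓
c: ~p -> <>p is F, p is F. ✗
d: ~p -> <>p is T, p is T. ✓
e: ~p -> <>p is T, p is T. ✓
f: ~p -> <>p is F, p is F. ✗
g: ~p -> <>p is T, p is F. ✓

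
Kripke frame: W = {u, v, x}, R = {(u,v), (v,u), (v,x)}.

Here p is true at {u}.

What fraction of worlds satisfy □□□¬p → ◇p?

1/3

u: □□□¬p is T, ◇p is F. ✗
v: □□□¬p is F, ◇p is T. ✓
x: □□□¬p is T, ◇p is F. ✗
That's 1 of 3 worlds, so 1/3.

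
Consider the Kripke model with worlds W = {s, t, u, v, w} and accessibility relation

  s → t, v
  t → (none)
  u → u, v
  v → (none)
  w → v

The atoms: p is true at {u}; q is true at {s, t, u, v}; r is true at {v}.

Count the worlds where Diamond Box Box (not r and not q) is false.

s: successors {t, v}; Box Box (not r and not q) there: t:T, v:T. ✓
t: no successors, so Diamond Box Box (not r and not q) fails. ✗
u: successors {u, v}; Box Box (not r and not q) there: u:F, v:T. ✓
v: no successors, so Diamond Box Box (not r and not q) fails. ✗
w: successors {v}; Box Box (not r and not q) there: v:T. ✓
Satisfying worlds: {s, u, w}.
So Diamond Box Box (not r and not q) fails at the other 2 worlds.

2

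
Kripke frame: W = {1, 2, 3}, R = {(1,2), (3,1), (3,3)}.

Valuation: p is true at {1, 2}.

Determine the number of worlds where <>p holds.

1: successors {2}; p there: 2:T. ✓
2: no successors, so <>p fails. ✗
3: successors {1, 3}; p there: 1:T, 3:F. ✓
Satisfying worlds: {1, 3}.

2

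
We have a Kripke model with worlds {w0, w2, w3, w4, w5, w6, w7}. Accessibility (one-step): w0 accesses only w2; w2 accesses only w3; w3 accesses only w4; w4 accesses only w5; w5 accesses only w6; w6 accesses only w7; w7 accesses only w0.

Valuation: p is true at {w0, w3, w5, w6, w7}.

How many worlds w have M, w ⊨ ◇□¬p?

w0: successors {w2}; □¬p there: w2:F. ✗
w2: successors {w3}; □¬p there: w3:T. ✓
w3: successors {w4}; □¬p there: w4:F. ✗
w4: successors {w5}; □¬p there: w5:F. ✗
w5: successors {w6}; □¬p there: w6:F. ✗
w6: successors {w7}; □¬p there: w7:F. ✗
w7: successors {w0}; □¬p there: w0:T. ✓
Satisfying worlds: {w2, w7}.

2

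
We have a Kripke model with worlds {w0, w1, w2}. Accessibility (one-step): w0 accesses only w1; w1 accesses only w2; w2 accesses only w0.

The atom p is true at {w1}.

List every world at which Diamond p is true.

{w0}

w0: successors {w1}; p there: w1:T. ✓
w1: successors {w2}; p there: w2:F. ✗
w2: successors {w0}; p there: w0:F. ✗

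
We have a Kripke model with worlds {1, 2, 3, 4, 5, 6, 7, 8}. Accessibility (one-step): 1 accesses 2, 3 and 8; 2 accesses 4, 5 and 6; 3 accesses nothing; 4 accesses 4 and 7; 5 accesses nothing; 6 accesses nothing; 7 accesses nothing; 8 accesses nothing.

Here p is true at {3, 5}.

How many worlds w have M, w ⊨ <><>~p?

1: successors {2, 3, 8}; <>~p there: 2:T, 3:F, 8:F. ✓
2: successors {4, 5, 6}; <>~p there: 4:T, 5:F, 6:F. ✓
3: no successors, so <><>~p fails. ✗
4: successors {4, 7}; <>~p there: 4:T, 7:F. ✓
5: no successors, so <><>~p fails. ✗
6: no successors, so <><>~p fails. ✗
7: no successors, so <><>~p fails. ✗
8: no successors, so <><>~p fails. ✗
Satisfying worlds: {1, 2, 4}.

3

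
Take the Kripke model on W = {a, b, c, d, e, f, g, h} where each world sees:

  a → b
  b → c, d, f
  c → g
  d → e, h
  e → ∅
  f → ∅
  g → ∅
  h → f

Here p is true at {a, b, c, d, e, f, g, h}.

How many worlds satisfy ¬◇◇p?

a: ◇◇p is T. ✗
b: ◇◇p is T. ✗
c: ◇◇p is F. ✓
d: ◇◇p is T. ✗
e: ◇◇p is F. ✓
f: ◇◇p is F. ✓
g: ◇◇p is F. ✓
h: ◇◇p is F. ✓
Satisfying worlds: {c, e, f, g, h}.

5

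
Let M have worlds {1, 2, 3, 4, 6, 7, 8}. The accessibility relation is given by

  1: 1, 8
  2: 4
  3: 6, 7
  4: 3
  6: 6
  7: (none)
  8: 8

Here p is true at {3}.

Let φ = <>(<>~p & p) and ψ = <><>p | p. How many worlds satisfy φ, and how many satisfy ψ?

1 and 2

For <>(<>~p & p):
1: successors {1, 8}; <>~p & p there: 1:F, 8:F. ✗
2: successors {4}; <>~p & p there: 4:F. ✗
3: successors {6, 7}; <>~p & p there: 6:F, 7:F. ✗
4: successors {3}; <>~p & p there: 3:T. ✓
6: successors {6}; <>~p & p there: 6:F. ✗
7: no successors, so <>(<>~p & p) fails. ✗
8: successors {8}; <>~p & p there: 8:F. ✗
— 1 world.
For <><>p | p:
1: <><>p is F, p is F. ✗
2: <><>p is T, p is F. ✓
3: <><>p is F, p is T. ✓
4: <><>p is F, p is F. ✗
6: <><>p is F, p is F. ✗
7: <><>p is F, p is F. ✗
8: <><>p is F, p is F. ✗
— 2 worlds.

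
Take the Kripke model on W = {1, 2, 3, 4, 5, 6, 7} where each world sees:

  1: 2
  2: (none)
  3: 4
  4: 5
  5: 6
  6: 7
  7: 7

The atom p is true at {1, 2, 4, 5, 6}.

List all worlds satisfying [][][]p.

{1, 2, 3}

1: successors {2}; [][]p there: 2:T. ✓
2: no successors, so [][][]p holds vacuously. ✓
3: successors {4}; [][]p there: 4:T. ✓
4: successors {5}; [][]p there: 5:F. ✗
5: successors {6}; [][]p there: 6:F. ✗
6: successors {7}; [][]p there: 7:F. ✗
7: successors {7}; [][]p there: 7:F. ✗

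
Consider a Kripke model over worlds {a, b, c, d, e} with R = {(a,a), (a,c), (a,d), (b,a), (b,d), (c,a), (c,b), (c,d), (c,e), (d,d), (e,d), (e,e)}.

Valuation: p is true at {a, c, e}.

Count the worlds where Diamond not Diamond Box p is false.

0

a: successors {a, c, d}; not Diamond Box p there: a:T, c:T, d:T. ✓
b: successors {a, d}; not Diamond Box p there: a:T, d:T. ✓
c: successors {a, b, d, e}; not Diamond Box p there: a:T, b:T, d:T, e:T. ✓
d: successors {d}; not Diamond Box p there: d:T. ✓
e: successors {d, e}; not Diamond Box p there: d:T, e:T. ✓
Satisfying worlds: {a, b, c, d, e}.
So Diamond not Diamond Box p fails at the other 0 worlds.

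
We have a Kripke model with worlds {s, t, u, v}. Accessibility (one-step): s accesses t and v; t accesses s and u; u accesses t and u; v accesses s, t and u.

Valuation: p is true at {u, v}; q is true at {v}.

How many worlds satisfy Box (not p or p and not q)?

s: successors {t, v}; not p or p and not q there: t:T, v:F. ✗
t: successors {s, u}; not p or p and not q there: s:T, u:T. ✓
u: successors {t, u}; not p or p and not q there: t:T, u:T. ✓
v: successors {s, t, u}; not p or p and not q there: s:T, t:T, u:T. ✓
Satisfying worlds: {t, u, v}.

3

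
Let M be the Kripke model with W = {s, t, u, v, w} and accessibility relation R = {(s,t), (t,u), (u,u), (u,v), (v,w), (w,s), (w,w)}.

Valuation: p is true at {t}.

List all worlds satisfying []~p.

s: successors {t}; ~p there: t:F. ✗
t: successors {u}; ~p there: u:T. ✓
u: successors {u, v}; ~p there: u:T, v:T. ✓
v: successors {w}; ~p there: w:T. ✓
w: successors {s, w}; ~p there: s:T, w:T. ✓

{t, u, v, w}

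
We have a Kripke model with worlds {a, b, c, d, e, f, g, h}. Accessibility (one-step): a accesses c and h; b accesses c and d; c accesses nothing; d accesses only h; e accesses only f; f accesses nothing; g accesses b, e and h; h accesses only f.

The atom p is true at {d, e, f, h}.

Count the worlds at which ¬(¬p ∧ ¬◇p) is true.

a: ¬p ∧ ¬◇p is F. ✓
b: ¬p ∧ ¬◇p is F. ✓
c: ¬p ∧ ¬◇p is T. ✗
d: ¬p ∧ ¬◇p is F. ✓
e: ¬p ∧ ¬◇p is F. ✓
f: ¬p ∧ ¬◇p is F. ✓
g: ¬p ∧ ¬◇p is F. ✓
h: ¬p ∧ ¬◇p is F. ✓
Satisfying worlds: {a, b, d, e, f, g, h}.

7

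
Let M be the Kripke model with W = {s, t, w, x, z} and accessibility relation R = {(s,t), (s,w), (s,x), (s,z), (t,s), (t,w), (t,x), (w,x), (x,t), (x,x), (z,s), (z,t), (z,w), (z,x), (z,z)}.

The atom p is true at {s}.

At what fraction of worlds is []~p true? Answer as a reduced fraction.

s: successors {t, w, x, z}; ~p there: t:T, w:T, x:T, z:T. ✓
t: successors {s, w, x}; ~p there: s:F, w:T, x:T. ✗
w: successors {x}; ~p there: x:T. ✓
x: successors {t, x}; ~p there: t:T, x:T. ✓
z: successors {s, t, w, x, z}; ~p there: s:F, t:T, w:T, x:T, z:T. ✗
That's 3 of 5 worlds, so 3/5.

3/5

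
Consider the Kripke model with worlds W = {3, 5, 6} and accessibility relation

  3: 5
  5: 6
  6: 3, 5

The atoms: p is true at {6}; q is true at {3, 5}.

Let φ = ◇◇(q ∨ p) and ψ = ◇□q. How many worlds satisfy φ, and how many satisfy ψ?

3 and 2

For ◇◇(q ∨ p):
3: successors {5}; ◇(q ∨ p) there: 5:T. ✓
5: successors {6}; ◇(q ∨ p) there: 6:T. ✓
6: successors {3, 5}; ◇(q ∨ p) there: 3:T, 5:T. ✓
— 3 worlds.
For ◇□q:
3: successors {5}; □q there: 5:F. ✗
5: successors {6}; □q there: 6:T. ✓
6: successors {3, 5}; □q there: 3:T, 5:F. ✓
— 2 worlds.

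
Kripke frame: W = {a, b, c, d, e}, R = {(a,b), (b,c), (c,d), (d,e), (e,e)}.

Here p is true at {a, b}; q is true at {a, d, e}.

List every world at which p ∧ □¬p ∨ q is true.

a: p ∧ □¬p is F, q is T. ✓
b: p ∧ □¬p is T, q is F. ✓
c: p ∧ □¬p is F, q is F. ✗
d: p ∧ □¬p is F, q is T. ✓
e: p ∧ □¬p is F, q is T. ✓

{a, b, d, e}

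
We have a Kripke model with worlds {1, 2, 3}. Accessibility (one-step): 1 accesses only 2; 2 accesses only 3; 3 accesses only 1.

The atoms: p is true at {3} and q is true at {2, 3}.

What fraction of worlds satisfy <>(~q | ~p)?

2/3

1: successors {2}; ~q | ~p there: 2:T. ✓
2: successors {3}; ~q | ~p there: 3:F. ✗
3: successors {1}; ~q | ~p there: 1:T. ✓
That's 2 of 3 worlds, so 2/3.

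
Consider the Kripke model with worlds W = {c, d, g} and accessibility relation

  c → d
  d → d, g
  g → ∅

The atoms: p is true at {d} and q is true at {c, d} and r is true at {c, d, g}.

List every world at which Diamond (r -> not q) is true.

c: successors {d}; r -> not q there: d:F. ✗
d: successors {d, g}; r -> not q there: d:F, g:T. ✓
g: no successors, so Diamond (r -> not q) fails. ✗

{d}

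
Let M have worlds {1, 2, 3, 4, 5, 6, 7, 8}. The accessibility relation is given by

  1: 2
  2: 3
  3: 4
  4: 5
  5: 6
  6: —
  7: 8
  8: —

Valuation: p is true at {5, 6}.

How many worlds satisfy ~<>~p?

1: <>~p is T. ✗
2: <>~p is T. ✗
3: <>~p is T. ✗
4: <>~p is F. ✓
5: <>~p is F. ✓
6: <>~p is F. ✓
7: <>~p is T. ✗
8: <>~p is F. ✓
Satisfying worlds: {4, 5, 6, 8}.

4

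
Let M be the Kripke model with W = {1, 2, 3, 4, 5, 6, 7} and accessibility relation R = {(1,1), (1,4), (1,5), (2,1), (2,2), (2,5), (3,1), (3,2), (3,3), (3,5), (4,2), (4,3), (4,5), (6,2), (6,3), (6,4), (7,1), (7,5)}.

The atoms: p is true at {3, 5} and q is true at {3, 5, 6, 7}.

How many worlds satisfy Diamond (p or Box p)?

6

1: successors {1, 4, 5}; p or Box p there: 1:F, 4:F, 5:T. ✓
2: successors {1, 2, 5}; p or Box p there: 1:F, 2:F, 5:T. ✓
3: successors {1, 2, 3, 5}; p or Box p there: 1:F, 2:F, 3:T, 5:T. ✓
4: successors {2, 3, 5}; p or Box p there: 2:F, 3:T, 5:T. ✓
5: no successors, so Diamond (p or Box p) fails. ✗
6: successors {2, 3, 4}; p or Box p there: 2:F, 3:T, 4:F. ✓
7: successors {1, 5}; p or Box p there: 1:F, 5:T. ✓
Satisfying worlds: {1, 2, 3, 4, 6, 7}.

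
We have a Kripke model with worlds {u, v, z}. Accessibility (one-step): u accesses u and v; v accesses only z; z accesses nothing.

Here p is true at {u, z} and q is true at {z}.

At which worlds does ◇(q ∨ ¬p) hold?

u: successors {u, v}; q ∨ ¬p there: u:F, v:T. ✓
v: successors {z}; q ∨ ¬p there: z:T. ✓
z: no successors, so ◇(q ∨ ¬p) fails. ✗

{u, v}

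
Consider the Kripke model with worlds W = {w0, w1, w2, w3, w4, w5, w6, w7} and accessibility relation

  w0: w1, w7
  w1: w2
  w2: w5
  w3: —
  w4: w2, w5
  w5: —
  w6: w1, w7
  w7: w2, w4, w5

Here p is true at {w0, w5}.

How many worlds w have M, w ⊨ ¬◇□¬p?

w0: ◇□¬p is T. ✗
w1: ◇□¬p is F. ✓
w2: ◇□¬p is T. ✗
w3: ◇□¬p is F. ✓
w4: ◇□¬p is T. ✗
w5: ◇□¬p is F. ✓
w6: ◇□¬p is T. ✗
w7: ◇□¬p is T. ✗
Satisfying worlds: {w1, w3, w5}.

3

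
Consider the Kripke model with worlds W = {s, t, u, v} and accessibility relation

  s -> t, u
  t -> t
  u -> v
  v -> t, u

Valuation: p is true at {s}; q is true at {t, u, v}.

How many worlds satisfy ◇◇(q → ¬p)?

s: successors {t, u}; ◇(q → ¬p) there: t:T, u:T. ✓
t: successors {t}; ◇(q → ¬p) there: t:T. ✓
u: successors {v}; ◇(q → ¬p) there: v:T. ✓
v: successors {t, u}; ◇(q → ¬p) there: t:T, u:T. ✓
Satisfying worlds: {s, t, u, v}.

4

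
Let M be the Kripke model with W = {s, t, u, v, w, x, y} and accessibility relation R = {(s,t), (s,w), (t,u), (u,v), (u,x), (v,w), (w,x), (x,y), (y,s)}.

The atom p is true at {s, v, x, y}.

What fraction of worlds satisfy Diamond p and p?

s: Diamond p is F, p is T. ✗
t: Diamond p is F, p is F. ✗
u: Diamond p is T, p is F. ✗
v: Diamond p is F, p is T. ✗
w: Diamond p is T, p is F. ✗
x: Diamond p is T, p is T. ✓
y: Diamond p is T, p is T. ✓
That's 2 of 7 worlds, so 2/7.

2/7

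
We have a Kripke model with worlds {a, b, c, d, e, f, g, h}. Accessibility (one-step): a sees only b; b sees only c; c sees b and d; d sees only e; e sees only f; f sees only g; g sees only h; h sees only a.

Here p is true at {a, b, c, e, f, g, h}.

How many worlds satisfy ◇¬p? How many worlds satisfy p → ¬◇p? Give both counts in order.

For ◇¬p:
a: successors {b}; ¬p there: b:F. ✗
b: successors {c}; ¬p there: c:F. ✗
c: successors {b, d}; ¬p there: b:F, d:T. ✓
d: successors {e}; ¬p there: e:F. ✗
e: successors {f}; ¬p there: f:F. ✗
f: successors {g}; ¬p there: g:F. ✗
g: successors {h}; ¬p there: h:F. ✗
h: successors {a}; ¬p there: a:F. ✗
— 1 world.
For p → ¬◇p:
a: p is T, ¬◇p is F. ✗
b: p is T, ¬◇p is F. ✗
c: p is T, ¬◇p is F. ✗
d: p is F, ¬◇p is F. ✓
e: p is T, ¬◇p is F. ✗
f: p is T, ¬◇p is F. ✗
g: p is T, ¬◇p is F. ✗
h: p is T, ¬◇p is F. ✗
— 1 world.

1 and 1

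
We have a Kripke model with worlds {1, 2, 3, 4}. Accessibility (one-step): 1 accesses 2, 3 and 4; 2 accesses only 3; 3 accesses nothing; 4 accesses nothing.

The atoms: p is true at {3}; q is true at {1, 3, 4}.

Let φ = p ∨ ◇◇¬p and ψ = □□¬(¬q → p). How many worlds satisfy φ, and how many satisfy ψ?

For p ∨ ◇◇¬p:
1: p is F, ◇◇¬p is F. ✗
2: p is F, ◇◇¬p is F. ✗
3: p is T, ◇◇¬p is F. ✓
4: p is F, ◇◇¬p is F. ✗
— 1 world.
For □□¬(¬q → p):
1: successors {2, 3, 4}; □¬(¬q → p) there: 2:F, 3:T, 4:T. ✗
2: successors {3}; □¬(¬q → p) there: 3:T. ✓
3: no successors, so □□¬(¬q → p) holds vacuously. ✓
4: no successors, so □□¬(¬q → p) holds vacuously. ✓
— 3 worlds.

1 and 3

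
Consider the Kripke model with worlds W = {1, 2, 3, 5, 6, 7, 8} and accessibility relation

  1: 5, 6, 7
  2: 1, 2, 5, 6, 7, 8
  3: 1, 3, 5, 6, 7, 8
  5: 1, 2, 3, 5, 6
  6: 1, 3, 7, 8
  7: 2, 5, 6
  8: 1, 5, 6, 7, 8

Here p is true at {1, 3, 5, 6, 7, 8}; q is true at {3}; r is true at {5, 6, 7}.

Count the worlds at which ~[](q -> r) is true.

3

1: [](q -> r) is T. ✗
2: [](q -> r) is T. ✗
3: [](q -> r) is F. ✓
5: [](q -> r) is F. ✓
6: [](q -> r) is F. ✓
7: [](q -> r) is T. ✗
8: [](q -> r) is T. ✗
Satisfying worlds: {3, 5, 6}.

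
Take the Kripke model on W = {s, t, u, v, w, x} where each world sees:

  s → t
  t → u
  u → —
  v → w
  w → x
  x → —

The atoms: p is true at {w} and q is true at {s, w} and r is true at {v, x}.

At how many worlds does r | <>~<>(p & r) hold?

s: r is F, <>~<>(p & r) is T. ✓
t: r is F, <>~<>(p & r) is T. ✓
u: r is F, <>~<>(p & r) is F. ✗
v: r is T, <>~<>(p & r) is T. ✓
w: r is F, <>~<>(p & r) is T. ✓
x: r is T, <>~<>(p & r) is F. ✓
Satisfying worlds: {s, t, v, w, x}.

5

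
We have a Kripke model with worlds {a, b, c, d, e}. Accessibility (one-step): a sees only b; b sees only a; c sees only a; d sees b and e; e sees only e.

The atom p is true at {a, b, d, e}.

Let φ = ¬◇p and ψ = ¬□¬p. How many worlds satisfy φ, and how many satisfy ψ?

0 and 5

For ¬◇p:
a: ◇p is T. ✗
b: ◇p is T. ✗
c: ◇p is T. ✗
d: ◇p is T. ✗
e: ◇p is T. ✗
— 0 worlds.
For ¬□¬p:
a: □¬p is F. ✓
b: □¬p is F. ✓
c: □¬p is F. ✓
d: □¬p is F. ✓
e: □¬p is F. ✓
— 5 worlds.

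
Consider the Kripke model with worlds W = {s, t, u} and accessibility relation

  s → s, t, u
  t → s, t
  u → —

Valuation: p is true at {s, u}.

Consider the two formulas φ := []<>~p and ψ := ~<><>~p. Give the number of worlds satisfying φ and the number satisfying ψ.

2 and 1

For []<>~p:
s: successors {s, t, u}; <>~p there: s:T, t:T, u:F. ✗
t: successors {s, t}; <>~p there: s:T, t:T. ✓
u: no successors, so []<>~p holds vacuously. ✓
— 2 worlds.
For ~<><>~p:
s: <><>~p is T. ✗
t: <><>~p is T. ✗
u: <><>~p is F. ✓
— 1 world.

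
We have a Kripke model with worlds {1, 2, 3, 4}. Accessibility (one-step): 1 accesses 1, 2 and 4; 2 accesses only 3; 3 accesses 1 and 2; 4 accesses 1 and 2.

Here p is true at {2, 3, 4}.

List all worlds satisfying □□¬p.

1: successors {1, 2, 4}; □¬p there: 1:F, 2:F, 4:F. ✗
2: successors {3}; □¬p there: 3:F. ✗
3: successors {1, 2}; □¬p there: 1:F, 2:F. ✗
4: successors {1, 2}; □¬p there: 1:F, 2:F. ✗

∅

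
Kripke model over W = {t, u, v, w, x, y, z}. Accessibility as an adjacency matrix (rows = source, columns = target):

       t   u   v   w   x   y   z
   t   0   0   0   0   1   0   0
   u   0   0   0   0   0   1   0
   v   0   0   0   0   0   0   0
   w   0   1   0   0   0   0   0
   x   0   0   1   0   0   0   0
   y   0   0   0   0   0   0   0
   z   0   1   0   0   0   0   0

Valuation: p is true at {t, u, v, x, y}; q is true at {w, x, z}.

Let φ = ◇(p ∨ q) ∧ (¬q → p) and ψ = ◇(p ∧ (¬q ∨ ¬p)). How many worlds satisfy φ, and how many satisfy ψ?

5 and 4

For ◇(p ∨ q) ∧ (¬q → p):
t: ◇(p ∨ q) is T, ¬q → p is T. ✓
u: ◇(p ∨ q) is T, ¬q → p is T. ✓
v: ◇(p ∨ q) is F, ¬q → p is T. ✗
w: ◇(p ∨ q) is T, ¬q → p is T. ✓
x: ◇(p ∨ q) is T, ¬q → p is T. ✓
y: ◇(p ∨ q) is F, ¬q → p is T. ✗
z: ◇(p ∨ q) is T, ¬q → p is T. ✓
— 5 worlds.
For ◇(p ∧ (¬q ∨ ¬p)):
t: successors {x}; p ∧ (¬q ∨ ¬p) there: x:F. ✗
u: successors {y}; p ∧ (¬q ∨ ¬p) there: y:T. ✓
v: no successors, so ◇(p ∧ (¬q ∨ ¬p)) fails. ✗
w: successors {u}; p ∧ (¬q ∨ ¬p) there: u:T. ✓
x: successors {v}; p ∧ (¬q ∨ ¬p) there: v:T. ✓
y: no successors, so ◇(p ∧ (¬q ∨ ¬p)) fails. ✗
z: successors {u}; p ∧ (¬q ∨ ¬p) there: u:T. ✓
— 4 worlds.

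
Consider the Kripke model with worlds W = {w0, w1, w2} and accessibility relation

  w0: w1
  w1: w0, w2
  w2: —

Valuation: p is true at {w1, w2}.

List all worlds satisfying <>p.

{w0, w1}

w0: successors {w1}; p there: w1:T. ✓
w1: successors {w0, w2}; p there: w0:F, w2:T. ✓
w2: no successors, so <>p fails. ✗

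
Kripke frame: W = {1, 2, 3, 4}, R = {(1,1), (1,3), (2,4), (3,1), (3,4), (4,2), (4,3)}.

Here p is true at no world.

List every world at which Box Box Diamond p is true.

1: successors {1, 3}; Box Diamond p there: 1:F, 3:F. ✗
2: successors {4}; Box Diamond p there: 4:F. ✗
3: successors {1, 4}; Box Diamond p there: 1:F, 4:F. ✗
4: successors {2, 3}; Box Diamond p there: 2:F, 3:F. ✗

∅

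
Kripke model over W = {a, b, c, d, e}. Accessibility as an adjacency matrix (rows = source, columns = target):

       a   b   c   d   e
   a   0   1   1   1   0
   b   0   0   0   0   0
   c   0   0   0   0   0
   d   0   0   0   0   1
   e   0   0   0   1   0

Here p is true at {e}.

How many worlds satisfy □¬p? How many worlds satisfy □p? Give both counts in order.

For □¬p:
a: successors {b, c, d}; ¬p there: b:T, c:T, d:T. ✓
b: no successors, so □¬p holds vacuously. ✓
c: no successors, so □¬p holds vacuously. ✓
d: successors {e}; ¬p there: e:F. ✗
e: successors {d}; ¬p there: d:T. ✓
— 4 worlds.
For □p:
a: successors {b, c, d}; p there: b:F, c:F, d:F. ✗
b: no successors, so □p holds vacuously. ✓
c: no successors, so □p holds vacuously. ✓
d: successors {e}; p there: e:T. ✓
e: successors {d}; p there: d:F. ✗
— 3 worlds.

4 and 3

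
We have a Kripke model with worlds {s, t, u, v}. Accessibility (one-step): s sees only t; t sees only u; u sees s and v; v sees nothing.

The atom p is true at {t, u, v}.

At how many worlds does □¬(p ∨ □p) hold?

s: successors {t}; ¬(p ∨ □p) there: t:F. ✗
t: successors {u}; ¬(p ∨ □p) there: u:F. ✗
u: successors {s, v}; ¬(p ∨ □p) there: s:F, v:F. ✗
v: no successors, so □¬(p ∨ □p) holds vacuously. ✓
Satisfying worlds: {v}.

1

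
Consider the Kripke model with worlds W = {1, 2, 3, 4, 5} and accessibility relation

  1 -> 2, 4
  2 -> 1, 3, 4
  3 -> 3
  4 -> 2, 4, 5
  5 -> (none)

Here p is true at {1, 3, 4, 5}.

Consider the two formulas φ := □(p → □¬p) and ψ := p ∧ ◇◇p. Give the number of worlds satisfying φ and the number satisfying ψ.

1 and 3

For □(p → □¬p):
1: successors {2, 4}; p → □¬p there: 2:T, 4:F. ✗
2: successors {1, 3, 4}; p → □¬p there: 1:F, 3:F, 4:F. ✗
3: successors {3}; p → □¬p there: 3:F. ✗
4: successors {2, 4, 5}; p → □¬p there: 2:T, 4:F, 5:T. ✗
5: no successors, so □(p → □¬p) holds vacuously. ✓
— 1 world.
For p ∧ ◇◇p:
1: p is T, ◇◇p is T. ✓
2: p is F, ◇◇p is T. ✗
3: p is T, ◇◇p is T. ✓
4: p is T, ◇◇p is T. ✓
5: p is T, ◇◇p is F. ✗
— 3 worlds.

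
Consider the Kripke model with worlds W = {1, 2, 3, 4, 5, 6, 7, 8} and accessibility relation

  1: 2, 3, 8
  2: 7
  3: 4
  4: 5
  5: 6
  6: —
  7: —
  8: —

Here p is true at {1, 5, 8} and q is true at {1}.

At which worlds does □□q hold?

1: successors {2, 3, 8}; □q there: 2:F, 3:F, 8:T. ✗
2: successors {7}; □q there: 7:T. ✓
3: successors {4}; □q there: 4:F. ✗
4: successors {5}; □q there: 5:F. ✗
5: successors {6}; □q there: 6:T. ✓
6: no successors, so □□q holds vacuously. ✓
7: no successors, so □□q holds vacuously. ✓
8: no successors, so □□q holds vacuously. ✓

{2, 5, 6, 7, 8}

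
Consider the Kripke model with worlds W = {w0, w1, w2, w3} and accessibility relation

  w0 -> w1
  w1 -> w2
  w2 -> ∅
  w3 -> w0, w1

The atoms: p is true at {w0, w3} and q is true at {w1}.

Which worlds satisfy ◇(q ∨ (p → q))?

{w0, w1, w3}

w0: successors {w1}; q ∨ (p → q) there: w1:T. ✓
w1: successors {w2}; q ∨ (p → q) there: w2:T. ✓
w2: no successors, so ◇(q ∨ (p → q)) fails. ✗
w3: successors {w0, w1}; q ∨ (p → q) there: w0:F, w1:T. ✓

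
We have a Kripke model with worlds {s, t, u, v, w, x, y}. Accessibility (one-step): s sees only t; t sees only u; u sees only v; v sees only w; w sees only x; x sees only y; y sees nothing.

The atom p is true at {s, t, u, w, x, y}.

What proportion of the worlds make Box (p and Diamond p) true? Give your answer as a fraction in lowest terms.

s: successors {t}; p and Diamond p there: t:T. ✓
t: successors {u}; p and Diamond p there: u:F. ✗
u: successors {v}; p and Diamond p there: v:F. ✗
v: successors {w}; p and Diamond p there: w:T. ✓
w: successors {x}; p and Diamond p there: x:T. ✓
x: successors {y}; p and Diamond p there: y:F. ✗
y: no successors, so Box (p and Diamond p) holds vacuously. ✓
That's 4 of 7 worlds, so 4/7.

4/7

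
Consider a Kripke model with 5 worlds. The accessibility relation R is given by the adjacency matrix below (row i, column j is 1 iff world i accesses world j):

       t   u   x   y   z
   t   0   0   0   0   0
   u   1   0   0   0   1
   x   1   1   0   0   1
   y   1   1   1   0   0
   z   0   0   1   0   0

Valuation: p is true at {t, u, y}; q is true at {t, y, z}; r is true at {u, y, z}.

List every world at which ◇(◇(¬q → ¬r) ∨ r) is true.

{u, x, y, z}

t: no successors, so ◇(◇(¬q → ¬r) ∨ r) fails. ✗
u: successors {t, z}; ◇(¬q → ¬r) ∨ r there: t:F, z:T. ✓
x: successors {t, u, z}; ◇(¬q → ¬r) ∨ r there: t:F, u:T, z:T. ✓
y: successors {t, u, x}; ◇(¬q → ¬r) ∨ r there: t:F, u:T, x:T. ✓
z: successors {x}; ◇(¬q → ¬r) ∨ r there: x:T. ✓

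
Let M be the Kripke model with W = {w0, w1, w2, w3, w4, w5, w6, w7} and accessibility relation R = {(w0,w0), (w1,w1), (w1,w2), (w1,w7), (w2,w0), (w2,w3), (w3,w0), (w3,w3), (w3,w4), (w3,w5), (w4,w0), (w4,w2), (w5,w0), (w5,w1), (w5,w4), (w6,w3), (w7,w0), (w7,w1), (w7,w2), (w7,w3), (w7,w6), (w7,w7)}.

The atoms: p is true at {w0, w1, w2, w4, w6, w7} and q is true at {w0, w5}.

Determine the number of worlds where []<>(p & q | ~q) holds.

w0: successors {w0}; <>(p & q | ~q) there: w0:T. ✓
w1: successors {w1, w2, w7}; <>(p & q | ~q) there: w1:T, w2:T, w7:T. ✓
w2: successors {w0, w3}; <>(p & q | ~q) there: w0:T, w3:T. ✓
w3: successors {w0, w3, w4, w5}; <>(p & q | ~q) there: w0:T, w3:T, w4:T, w5:T. ✓
w4: successors {w0, w2}; <>(p & q | ~q) there: w0:T, w2:T. ✓
w5: successors {w0, w1, w4}; <>(p & q | ~q) there: w0:T, w1:T, w4:T. ✓
w6: successors {w3}; <>(p & q | ~q) there: w3:T. ✓
w7: successors {w0, w1, w2, w3, w6, w7}; <>(p & q | ~q) there: w0:T, w1:T, w2:T, w3:T, w6:T, w7:T. ✓
Satisfying worlds: {w0, w1, w2, w3, w4, w5, w6, w7}.

8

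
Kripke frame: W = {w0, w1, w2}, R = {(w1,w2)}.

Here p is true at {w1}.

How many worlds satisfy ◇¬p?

w0: no successors, so ◇¬p fails. ✗
w1: successors {w2}; ¬p there: w2:T. ✓
w2: no successors, so ◇¬p fails. ✗
Satisfying worlds: {w1}.

1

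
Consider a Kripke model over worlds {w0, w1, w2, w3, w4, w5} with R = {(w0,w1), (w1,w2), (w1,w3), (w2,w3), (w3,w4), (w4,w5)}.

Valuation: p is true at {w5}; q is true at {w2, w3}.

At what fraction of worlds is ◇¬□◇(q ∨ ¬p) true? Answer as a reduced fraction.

w0: successors {w1}; ¬□◇(q ∨ ¬p) there: w1:F. ✗
w1: successors {w2, w3}; ¬□◇(q ∨ ¬p) there: w2:F, w3:T. ✓
w2: successors {w3}; ¬□◇(q ∨ ¬p) there: w3:T. ✓
w3: successors {w4}; ¬□◇(q ∨ ¬p) there: w4:T. ✓
w4: successors {w5}; ¬□◇(q ∨ ¬p) there: w5:F. ✗
w5: no successors, so ◇¬□◇(q ∨ ¬p) fails. ✗
That's 3 of 6 worlds, so 3/6 = 1/2.

1/2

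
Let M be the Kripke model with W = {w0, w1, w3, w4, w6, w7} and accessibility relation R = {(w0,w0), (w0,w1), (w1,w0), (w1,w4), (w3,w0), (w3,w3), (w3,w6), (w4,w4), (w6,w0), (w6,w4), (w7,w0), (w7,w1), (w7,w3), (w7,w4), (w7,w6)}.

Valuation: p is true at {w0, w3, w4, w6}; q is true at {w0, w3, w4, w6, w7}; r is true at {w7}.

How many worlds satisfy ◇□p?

6

w0: successors {w0, w1}; □p there: w0:F, w1:T. ✓
w1: successors {w0, w4}; □p there: w0:F, w4:T. ✓
w3: successors {w0, w3, w6}; □p there: w0:F, w3:T, w6:T. ✓
w4: successors {w4}; □p there: w4:T. ✓
w6: successors {w0, w4}; □p there: w0:F, w4:T. ✓
w7: successors {w0, w1, w3, w4, w6}; □p there: w0:F, w1:T, w3:T, w4:T, w6:T. ✓
Satisfying worlds: {w0, w1, w3, w4, w6, w7}.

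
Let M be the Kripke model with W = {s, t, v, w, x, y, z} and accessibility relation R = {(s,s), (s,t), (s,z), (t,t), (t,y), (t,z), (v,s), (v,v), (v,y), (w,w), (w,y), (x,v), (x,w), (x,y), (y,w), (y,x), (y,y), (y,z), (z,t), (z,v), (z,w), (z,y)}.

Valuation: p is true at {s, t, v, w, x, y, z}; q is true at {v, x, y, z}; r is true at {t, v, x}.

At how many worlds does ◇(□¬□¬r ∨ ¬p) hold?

s: successors {s, t, z}; □¬□¬r ∨ ¬p there: s:T, t:T, z:F. ✓
t: successors {t, y, z}; □¬□¬r ∨ ¬p there: t:T, y:F, z:F. ✓
v: successors {s, v, y}; □¬□¬r ∨ ¬p there: s:T, v:T, y:F. ✓
w: successors {w, y}; □¬□¬r ∨ ¬p there: w:F, y:F. ✗
x: successors {v, w, y}; □¬□¬r ∨ ¬p there: v:T, w:F, y:F. ✓
y: successors {w, x, y, z}; □¬□¬r ∨ ¬p there: w:F, x:F, y:F, z:F. ✗
z: successors {t, v, w, y}; □¬□¬r ∨ ¬p there: t:T, v:T, w:F, y:F. ✓
Satisfying worlds: {s, t, v, x, z}.

5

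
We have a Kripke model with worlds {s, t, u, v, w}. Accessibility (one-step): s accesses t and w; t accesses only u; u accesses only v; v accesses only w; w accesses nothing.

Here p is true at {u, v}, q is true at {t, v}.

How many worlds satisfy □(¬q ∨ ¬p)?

s: successors {t, w}; ¬q ∨ ¬p there: t:T, w:T. ✓
t: successors {u}; ¬q ∨ ¬p there: u:T. ✓
u: successors {v}; ¬q ∨ ¬p there: v:F. ✗
v: successors {w}; ¬q ∨ ¬p there: w:T. ✓
w: no successors, so □(¬q ∨ ¬p) holds vacuously. ✓
Satisfying worlds: {s, t, v, w}.

4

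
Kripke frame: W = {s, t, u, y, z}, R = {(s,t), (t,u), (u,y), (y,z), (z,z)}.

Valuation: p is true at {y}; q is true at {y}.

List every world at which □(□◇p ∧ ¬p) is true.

{s}

s: successors {t}; □◇p ∧ ¬p there: t:T. ✓
t: successors {u}; □◇p ∧ ¬p there: u:F. ✗
u: successors {y}; □◇p ∧ ¬p there: y:F. ✗
y: successors {z}; □◇p ∧ ¬p there: z:F. ✗
z: successors {z}; □◇p ∧ ¬p there: z:F. ✗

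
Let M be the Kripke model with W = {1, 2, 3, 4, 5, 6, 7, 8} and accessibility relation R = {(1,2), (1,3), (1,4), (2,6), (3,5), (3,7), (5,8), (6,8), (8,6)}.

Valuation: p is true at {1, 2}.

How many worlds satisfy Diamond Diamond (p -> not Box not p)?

1: successors {2, 3, 4}; Diamond (p -> not Box not p) there: 2:T, 3:T, 4:F. ✓
2: successors {6}; Diamond (p -> not Box not p) there: 6:T. ✓
3: successors {5, 7}; Diamond (p -> not Box not p) there: 5:T, 7:F. ✓
4: no successors, so Diamond Diamond (p -> not Box not p) fails. ✗
5: successors {8}; Diamond (p -> not Box not p) there: 8:T. ✓
6: successors {8}; Diamond (p -> not Box not p) there: 8:T. ✓
7: no successors, so Diamond Diamond (p -> not Box not p) fails. ✗
8: successors {6}; Diamond (p -> not Box not p) there: 6:T. ✓
Satisfying worlds: {1, 2, 3, 5, 6, 8}.

6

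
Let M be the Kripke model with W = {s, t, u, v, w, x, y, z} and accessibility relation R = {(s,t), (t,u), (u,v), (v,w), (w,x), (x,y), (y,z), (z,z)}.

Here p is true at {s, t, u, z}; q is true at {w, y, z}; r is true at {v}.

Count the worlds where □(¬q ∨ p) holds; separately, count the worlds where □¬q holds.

For □(¬q ∨ p):
s: successors {t}; ¬q ∨ p there: t:T. ✓
t: successors {u}; ¬q ∨ p there: u:T. ✓
u: successors {v}; ¬q ∨ p there: v:T. ✓
v: successors {w}; ¬q ∨ p there: w:F. ✗
w: successors {x}; ¬q ∨ p there: x:T. ✓
x: successors {y}; ¬q ∨ p there: y:F. ✗
y: successors {z}; ¬q ∨ p there: z:T. ✓
z: successors {z}; ¬q ∨ p there: z:T. ✓
— 6 worlds.
For □¬q:
s: successors {t}; ¬q there: t:T. ✓
t: successors {u}; ¬q there: u:T. ✓
u: successors {v}; ¬q there: v:T. ✓
v: successors {w}; ¬q there: w:F. ✗
w: successors {x}; ¬q there: x:T. ✓
x: successors {y}; ¬q there: y:F. ✗
y: successors {z}; ¬q there: z:F. ✗
z: successors {z}; ¬q there: z:F. ✗
— 4 worlds.

6 and 4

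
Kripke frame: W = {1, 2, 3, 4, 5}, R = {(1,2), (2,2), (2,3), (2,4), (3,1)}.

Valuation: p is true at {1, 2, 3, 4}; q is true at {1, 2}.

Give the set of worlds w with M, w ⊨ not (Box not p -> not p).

1: Box not p -> not p is T. ✗
2: Box not p -> not p is T. ✗
3: Box not p -> not p is T. ✗
4: Box not p -> not p is F. ✓
5: Box not p -> not p is T. ✗

{4}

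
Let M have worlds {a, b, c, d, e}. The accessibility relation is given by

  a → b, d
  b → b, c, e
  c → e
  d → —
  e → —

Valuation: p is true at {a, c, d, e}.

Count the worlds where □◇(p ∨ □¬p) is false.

3

a: successors {b, d}; ◇(p ∨ □¬p) there: b:T, d:F. ✗
b: successors {b, c, e}; ◇(p ∨ □¬p) there: b:T, c:T, e:F. ✗
c: successors {e}; ◇(p ∨ □¬p) there: e:F. ✗
d: no successors, so □◇(p ∨ □¬p) holds vacuously. ✓
e: no successors, so □◇(p ∨ □¬p) holds vacuously. ✓
Satisfying worlds: {d, e}.
So □◇(p ∨ □¬p) fails at the other 3 worlds.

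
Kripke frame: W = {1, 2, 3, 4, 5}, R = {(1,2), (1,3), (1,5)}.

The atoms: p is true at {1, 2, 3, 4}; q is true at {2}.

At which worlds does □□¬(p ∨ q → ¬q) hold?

{1, 2, 3, 4, 5}

1: successors {2, 3, 5}; □¬(p ∨ q → ¬q) there: 2:T, 3:T, 5:T. ✓
2: no successors, so □□¬(p ∨ q → ¬q) holds vacuously. ✓
3: no successors, so □□¬(p ∨ q → ¬q) holds vacuously. ✓
4: no successors, so □□¬(p ∨ q → ¬q) holds vacuously. ✓
5: no successors, so □□¬(p ∨ q → ¬q) holds vacuously. ✓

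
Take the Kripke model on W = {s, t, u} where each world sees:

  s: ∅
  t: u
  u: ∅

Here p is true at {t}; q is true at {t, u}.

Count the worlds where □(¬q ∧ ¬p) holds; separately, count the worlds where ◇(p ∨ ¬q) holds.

2 and 0

For □(¬q ∧ ¬p):
s: no successors, so □(¬q ∧ ¬p) holds vacuously. ✓
t: successors {u}; ¬q ∧ ¬p there: u:F. ✗
u: no successors, so □(¬q ∧ ¬p) holds vacuously. ✓
— 2 worlds.
For ◇(p ∨ ¬q):
s: no successors, so ◇(p ∨ ¬q) fails. ✗
t: successors {u}; p ∨ ¬q there: u:F. ✗
u: no successors, so ◇(p ∨ ¬q) fails. ✗
— 0 worlds.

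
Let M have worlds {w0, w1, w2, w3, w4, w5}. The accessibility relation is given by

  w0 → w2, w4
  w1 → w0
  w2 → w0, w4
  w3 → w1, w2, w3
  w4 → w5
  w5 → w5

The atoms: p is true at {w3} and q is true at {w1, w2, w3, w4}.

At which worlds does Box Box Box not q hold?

{w4, w5}

w0: successors {w2, w4}; Box Box not q there: w2:F, w4:T. ✗
w1: successors {w0}; Box Box not q there: w0:F. ✗
w2: successors {w0, w4}; Box Box not q there: w0:F, w4:T. ✗
w3: successors {w1, w2, w3}; Box Box not q there: w1:F, w2:F, w3:F. ✗
w4: successors {w5}; Box Box not q there: w5:T. ✓
w5: successors {w5}; Box Box not q there: w5:T. ✓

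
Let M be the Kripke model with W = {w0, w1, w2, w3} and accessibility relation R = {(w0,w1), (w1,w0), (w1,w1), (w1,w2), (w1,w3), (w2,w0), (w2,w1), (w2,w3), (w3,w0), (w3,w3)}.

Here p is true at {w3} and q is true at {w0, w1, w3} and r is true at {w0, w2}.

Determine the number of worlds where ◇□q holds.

w0: successors {w1}; □q there: w1:F. ✗
w1: successors {w0, w1, w2, w3}; □q there: w0:T, w1:F, w2:T, w3:T. ✓
w2: successors {w0, w1, w3}; □q there: w0:T, w1:F, w3:T. ✓
w3: successors {w0, w3}; □q there: w0:T, w3:T. ✓
Satisfying worlds: {w1, w2, w3}.

3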